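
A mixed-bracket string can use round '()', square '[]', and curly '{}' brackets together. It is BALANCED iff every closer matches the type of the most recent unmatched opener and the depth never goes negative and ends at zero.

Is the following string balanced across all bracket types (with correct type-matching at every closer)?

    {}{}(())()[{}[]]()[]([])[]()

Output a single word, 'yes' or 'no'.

Answer: yes

Derivation:
pos 0: push '{'; stack = {
pos 1: '}' matches '{'; pop; stack = (empty)
pos 2: push '{'; stack = {
pos 3: '}' matches '{'; pop; stack = (empty)
pos 4: push '('; stack = (
pos 5: push '('; stack = ((
pos 6: ')' matches '('; pop; stack = (
pos 7: ')' matches '('; pop; stack = (empty)
pos 8: push '('; stack = (
pos 9: ')' matches '('; pop; stack = (empty)
pos 10: push '['; stack = [
pos 11: push '{'; stack = [{
pos 12: '}' matches '{'; pop; stack = [
pos 13: push '['; stack = [[
pos 14: ']' matches '['; pop; stack = [
pos 15: ']' matches '['; pop; stack = (empty)
pos 16: push '('; stack = (
pos 17: ')' matches '('; pop; stack = (empty)
pos 18: push '['; stack = [
pos 19: ']' matches '['; pop; stack = (empty)
pos 20: push '('; stack = (
pos 21: push '['; stack = ([
pos 22: ']' matches '['; pop; stack = (
pos 23: ')' matches '('; pop; stack = (empty)
pos 24: push '['; stack = [
pos 25: ']' matches '['; pop; stack = (empty)
pos 26: push '('; stack = (
pos 27: ')' matches '('; pop; stack = (empty)
end: stack empty → VALID
Verdict: properly nested → yes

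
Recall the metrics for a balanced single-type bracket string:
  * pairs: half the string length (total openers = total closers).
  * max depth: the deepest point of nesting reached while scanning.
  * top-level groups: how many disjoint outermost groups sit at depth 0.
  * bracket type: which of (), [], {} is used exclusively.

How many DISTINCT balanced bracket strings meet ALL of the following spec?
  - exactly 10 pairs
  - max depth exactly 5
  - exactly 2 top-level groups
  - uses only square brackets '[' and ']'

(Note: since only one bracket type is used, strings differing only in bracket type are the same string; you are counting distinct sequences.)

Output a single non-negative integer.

Spec: pairs=10 depth=5 groups=2
Count(depth <= 5) = 4012
Count(depth <= 4) = 2551
Count(depth == 5) = 4012 - 2551 = 1461

Answer: 1461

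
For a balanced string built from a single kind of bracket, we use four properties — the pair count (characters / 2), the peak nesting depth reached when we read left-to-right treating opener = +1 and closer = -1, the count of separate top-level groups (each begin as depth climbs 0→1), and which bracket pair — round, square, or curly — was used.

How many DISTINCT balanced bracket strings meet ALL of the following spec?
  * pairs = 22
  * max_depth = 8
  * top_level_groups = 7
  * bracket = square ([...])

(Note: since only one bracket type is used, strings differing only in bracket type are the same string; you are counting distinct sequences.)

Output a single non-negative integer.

Spec: pairs=22 depth=8 groups=7
Count(depth <= 8) = 1737801744
Count(depth <= 7) = 1663016642
Count(depth == 8) = 1737801744 - 1663016642 = 74785102

Answer: 74785102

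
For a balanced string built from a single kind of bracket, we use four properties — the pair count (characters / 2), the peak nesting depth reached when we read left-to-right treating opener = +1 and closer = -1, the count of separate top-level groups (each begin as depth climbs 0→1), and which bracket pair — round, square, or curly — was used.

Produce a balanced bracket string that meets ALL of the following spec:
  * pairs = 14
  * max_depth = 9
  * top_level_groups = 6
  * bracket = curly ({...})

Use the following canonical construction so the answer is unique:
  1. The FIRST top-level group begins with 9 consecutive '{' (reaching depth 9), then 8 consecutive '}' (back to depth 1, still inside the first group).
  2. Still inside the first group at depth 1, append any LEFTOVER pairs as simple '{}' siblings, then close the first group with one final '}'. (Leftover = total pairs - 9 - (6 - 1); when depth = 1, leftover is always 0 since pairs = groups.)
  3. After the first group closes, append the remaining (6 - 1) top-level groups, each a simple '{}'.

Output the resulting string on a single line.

Spec: pairs=14 depth=9 groups=6
Leftover pairs = 14 - 9 - (6-1) = 0
First group: deep chain of depth 9 + 0 sibling pairs
Remaining 5 groups: simple '{}' each

Answer: {{{{{{{{{}}}}}}}}}{}{}{}{}{}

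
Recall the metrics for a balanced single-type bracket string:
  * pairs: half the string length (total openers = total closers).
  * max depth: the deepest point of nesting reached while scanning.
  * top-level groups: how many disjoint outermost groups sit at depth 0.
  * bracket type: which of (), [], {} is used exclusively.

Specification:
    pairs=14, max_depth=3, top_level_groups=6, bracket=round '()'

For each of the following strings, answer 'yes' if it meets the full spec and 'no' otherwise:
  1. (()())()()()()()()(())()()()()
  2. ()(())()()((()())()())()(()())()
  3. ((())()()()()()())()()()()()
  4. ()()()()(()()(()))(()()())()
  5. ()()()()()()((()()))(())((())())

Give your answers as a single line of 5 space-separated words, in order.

Answer: no no yes no no

Derivation:
String 1 '(()())()()()()()()(())()()()()': depth seq [1 2 1 2 1 0 1 0 1 0 1 0 1 0 1 0 1 0 1 2 1 0 1 0 1 0 1 0 1 0]
  -> pairs=15 depth=2 groups=12 -> no
String 2 '()(())()()((()())()())()(()())()': depth seq [1 0 1 2 1 0 1 0 1 0 1 2 3 2 3 2 1 2 1 2 1 0 1 0 1 2 1 2 1 0 1 0]
  -> pairs=16 depth=3 groups=8 -> no
String 3 '((())()()()()()())()()()()()': depth seq [1 2 3 2 1 2 1 2 1 2 1 2 1 2 1 2 1 0 1 0 1 0 1 0 1 0 1 0]
  -> pairs=14 depth=3 groups=6 -> yes
String 4 '()()()()(()()(()))(()()())()': depth seq [1 0 1 0 1 0 1 0 1 2 1 2 1 2 3 2 1 0 1 2 1 2 1 2 1 0 1 0]
  -> pairs=14 depth=3 groups=7 -> no
String 5 '()()()()()()((()()))(())((())())': depth seq [1 0 1 0 1 0 1 0 1 0 1 0 1 2 3 2 3 2 1 0 1 2 1 0 1 2 3 2 1 2 1 0]
  -> pairs=16 depth=3 groups=9 -> no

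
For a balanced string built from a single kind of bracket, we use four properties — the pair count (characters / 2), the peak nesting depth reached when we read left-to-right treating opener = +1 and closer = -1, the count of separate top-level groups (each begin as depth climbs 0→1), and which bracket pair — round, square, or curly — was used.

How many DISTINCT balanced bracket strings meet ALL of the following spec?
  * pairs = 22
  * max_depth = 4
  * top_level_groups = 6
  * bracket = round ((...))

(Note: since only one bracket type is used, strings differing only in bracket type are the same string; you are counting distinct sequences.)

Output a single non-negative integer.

Answer: 674519058

Derivation:
Spec: pairs=22 depth=4 groups=6
Count(depth <= 4) = 743408658
Count(depth <= 3) = 68889600
Count(depth == 4) = 743408658 - 68889600 = 674519058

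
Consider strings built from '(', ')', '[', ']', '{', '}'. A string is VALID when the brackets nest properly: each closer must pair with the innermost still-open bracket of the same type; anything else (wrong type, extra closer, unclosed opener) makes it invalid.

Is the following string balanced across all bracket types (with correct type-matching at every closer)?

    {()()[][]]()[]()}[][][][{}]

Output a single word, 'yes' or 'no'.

Answer: no

Derivation:
pos 0: push '{'; stack = {
pos 1: push '('; stack = {(
pos 2: ')' matches '('; pop; stack = {
pos 3: push '('; stack = {(
pos 4: ')' matches '('; pop; stack = {
pos 5: push '['; stack = {[
pos 6: ']' matches '['; pop; stack = {
pos 7: push '['; stack = {[
pos 8: ']' matches '['; pop; stack = {
pos 9: saw closer ']' but top of stack is '{' (expected '}') → INVALID
Verdict: type mismatch at position 9: ']' closes '{' → no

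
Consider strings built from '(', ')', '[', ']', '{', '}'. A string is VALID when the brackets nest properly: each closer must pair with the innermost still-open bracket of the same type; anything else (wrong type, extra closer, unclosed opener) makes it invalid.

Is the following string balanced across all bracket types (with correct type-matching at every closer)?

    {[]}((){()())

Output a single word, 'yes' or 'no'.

pos 0: push '{'; stack = {
pos 1: push '['; stack = {[
pos 2: ']' matches '['; pop; stack = {
pos 3: '}' matches '{'; pop; stack = (empty)
pos 4: push '('; stack = (
pos 5: push '('; stack = ((
pos 6: ')' matches '('; pop; stack = (
pos 7: push '{'; stack = ({
pos 8: push '('; stack = ({(
pos 9: ')' matches '('; pop; stack = ({
pos 10: push '('; stack = ({(
pos 11: ')' matches '('; pop; stack = ({
pos 12: saw closer ')' but top of stack is '{' (expected '}') → INVALID
Verdict: type mismatch at position 12: ')' closes '{' → no

Answer: no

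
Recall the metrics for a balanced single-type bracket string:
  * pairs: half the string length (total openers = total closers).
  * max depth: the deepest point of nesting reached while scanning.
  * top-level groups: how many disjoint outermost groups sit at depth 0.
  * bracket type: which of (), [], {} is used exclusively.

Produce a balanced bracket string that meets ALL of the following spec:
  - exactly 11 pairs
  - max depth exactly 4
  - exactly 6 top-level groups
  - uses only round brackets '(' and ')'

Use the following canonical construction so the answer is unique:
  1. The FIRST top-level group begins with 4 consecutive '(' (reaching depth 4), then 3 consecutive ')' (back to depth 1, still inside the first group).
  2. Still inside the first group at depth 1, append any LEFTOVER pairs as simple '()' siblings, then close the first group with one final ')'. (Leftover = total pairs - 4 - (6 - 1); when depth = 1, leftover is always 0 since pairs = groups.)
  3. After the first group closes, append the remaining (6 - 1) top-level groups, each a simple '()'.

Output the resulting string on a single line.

Answer: (((()))()())()()()()()

Derivation:
Spec: pairs=11 depth=4 groups=6
Leftover pairs = 11 - 4 - (6-1) = 2
First group: deep chain of depth 4 + 2 sibling pairs
Remaining 5 groups: simple '()' each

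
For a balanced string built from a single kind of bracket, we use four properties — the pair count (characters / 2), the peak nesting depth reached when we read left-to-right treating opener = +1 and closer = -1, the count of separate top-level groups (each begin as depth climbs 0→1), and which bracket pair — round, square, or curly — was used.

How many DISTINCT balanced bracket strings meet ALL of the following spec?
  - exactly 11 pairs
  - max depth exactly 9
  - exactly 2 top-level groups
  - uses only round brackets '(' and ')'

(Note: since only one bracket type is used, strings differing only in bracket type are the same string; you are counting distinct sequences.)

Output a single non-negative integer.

Answer: 32

Derivation:
Spec: pairs=11 depth=9 groups=2
Count(depth <= 9) = 16794
Count(depth <= 8) = 16762
Count(depth == 9) = 16794 - 16762 = 32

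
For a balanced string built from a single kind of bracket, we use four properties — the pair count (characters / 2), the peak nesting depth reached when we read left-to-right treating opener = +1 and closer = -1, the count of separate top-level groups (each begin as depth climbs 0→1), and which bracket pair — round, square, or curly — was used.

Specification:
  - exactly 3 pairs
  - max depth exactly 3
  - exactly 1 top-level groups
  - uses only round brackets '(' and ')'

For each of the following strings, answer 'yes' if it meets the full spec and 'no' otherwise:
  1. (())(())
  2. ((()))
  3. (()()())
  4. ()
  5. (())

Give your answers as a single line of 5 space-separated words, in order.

Answer: no yes no no no

Derivation:
String 1 '(())(())': depth seq [1 2 1 0 1 2 1 0]
  -> pairs=4 depth=2 groups=2 -> no
String 2 '((()))': depth seq [1 2 3 2 1 0]
  -> pairs=3 depth=3 groups=1 -> yes
String 3 '(()()())': depth seq [1 2 1 2 1 2 1 0]
  -> pairs=4 depth=2 groups=1 -> no
String 4 '()': depth seq [1 0]
  -> pairs=1 depth=1 groups=1 -> no
String 5 '(())': depth seq [1 2 1 0]
  -> pairs=2 depth=2 groups=1 -> no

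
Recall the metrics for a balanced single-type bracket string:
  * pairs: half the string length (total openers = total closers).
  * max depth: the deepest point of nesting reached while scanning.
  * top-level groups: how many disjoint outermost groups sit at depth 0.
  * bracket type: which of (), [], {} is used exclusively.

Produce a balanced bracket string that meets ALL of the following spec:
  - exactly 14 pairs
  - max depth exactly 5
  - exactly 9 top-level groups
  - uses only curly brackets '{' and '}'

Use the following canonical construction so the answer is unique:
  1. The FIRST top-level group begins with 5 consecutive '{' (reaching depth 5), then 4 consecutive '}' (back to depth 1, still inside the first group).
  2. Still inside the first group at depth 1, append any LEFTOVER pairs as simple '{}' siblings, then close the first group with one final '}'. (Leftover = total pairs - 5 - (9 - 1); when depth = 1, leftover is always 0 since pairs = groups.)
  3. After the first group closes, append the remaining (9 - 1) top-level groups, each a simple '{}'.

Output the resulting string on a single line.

Spec: pairs=14 depth=5 groups=9
Leftover pairs = 14 - 5 - (9-1) = 1
First group: deep chain of depth 5 + 1 sibling pairs
Remaining 8 groups: simple '{}' each

Answer: {{{{{}}}}{}}{}{}{}{}{}{}{}{}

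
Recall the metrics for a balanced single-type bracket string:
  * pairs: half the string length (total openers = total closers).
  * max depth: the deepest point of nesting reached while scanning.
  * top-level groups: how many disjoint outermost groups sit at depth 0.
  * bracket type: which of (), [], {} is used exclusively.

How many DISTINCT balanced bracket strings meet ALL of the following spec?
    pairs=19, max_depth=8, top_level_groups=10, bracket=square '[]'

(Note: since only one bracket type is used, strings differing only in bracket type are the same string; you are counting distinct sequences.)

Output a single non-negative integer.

Spec: pairs=19 depth=8 groups=10
Count(depth <= 8) = 2466500
Count(depth <= 7) = 2463770
Count(depth == 8) = 2466500 - 2463770 = 2730

Answer: 2730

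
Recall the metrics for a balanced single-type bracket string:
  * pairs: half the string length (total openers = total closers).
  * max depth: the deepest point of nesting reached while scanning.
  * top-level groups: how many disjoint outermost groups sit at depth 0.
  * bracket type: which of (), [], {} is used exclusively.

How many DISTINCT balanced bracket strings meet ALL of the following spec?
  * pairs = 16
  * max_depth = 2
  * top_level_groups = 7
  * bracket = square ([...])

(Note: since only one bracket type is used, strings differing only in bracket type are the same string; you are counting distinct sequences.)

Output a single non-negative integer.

Answer: 5005

Derivation:
Spec: pairs=16 depth=2 groups=7
Count(depth <= 2) = 5005
Count(depth <= 1) = 0
Count(depth == 2) = 5005 - 0 = 5005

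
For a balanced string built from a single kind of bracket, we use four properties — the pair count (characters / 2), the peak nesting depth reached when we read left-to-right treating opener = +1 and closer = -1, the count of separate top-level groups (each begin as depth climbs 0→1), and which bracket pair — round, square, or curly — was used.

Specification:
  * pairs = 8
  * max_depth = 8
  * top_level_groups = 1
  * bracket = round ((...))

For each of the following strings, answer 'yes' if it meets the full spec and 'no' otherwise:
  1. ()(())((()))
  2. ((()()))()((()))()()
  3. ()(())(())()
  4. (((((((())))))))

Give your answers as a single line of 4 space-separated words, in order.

Answer: no no no yes

Derivation:
String 1 '()(())((()))': depth seq [1 0 1 2 1 0 1 2 3 2 1 0]
  -> pairs=6 depth=3 groups=3 -> no
String 2 '((()()))()((()))()()': depth seq [1 2 3 2 3 2 1 0 1 0 1 2 3 2 1 0 1 0 1 0]
  -> pairs=10 depth=3 groups=5 -> no
String 3 '()(())(())()': depth seq [1 0 1 2 1 0 1 2 1 0 1 0]
  -> pairs=6 depth=2 groups=4 -> no
String 4 '(((((((())))))))': depth seq [1 2 3 4 5 6 7 8 7 6 5 4 3 2 1 0]
  -> pairs=8 depth=8 groups=1 -> yes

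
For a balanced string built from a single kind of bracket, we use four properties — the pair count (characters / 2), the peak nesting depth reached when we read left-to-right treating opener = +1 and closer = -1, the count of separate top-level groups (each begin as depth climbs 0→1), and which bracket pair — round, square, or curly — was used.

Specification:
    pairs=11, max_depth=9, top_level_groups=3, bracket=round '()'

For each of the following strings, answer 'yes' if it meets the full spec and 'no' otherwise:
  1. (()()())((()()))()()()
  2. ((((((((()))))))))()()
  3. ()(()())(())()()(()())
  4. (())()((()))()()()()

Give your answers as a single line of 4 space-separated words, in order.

Answer: no yes no no

Derivation:
String 1 '(()()())((()()))()()()': depth seq [1 2 1 2 1 2 1 0 1 2 3 2 3 2 1 0 1 0 1 0 1 0]
  -> pairs=11 depth=3 groups=5 -> no
String 2 '((((((((()))))))))()()': depth seq [1 2 3 4 5 6 7 8 9 8 7 6 5 4 3 2 1 0 1 0 1 0]
  -> pairs=11 depth=9 groups=3 -> yes
String 3 '()(()())(())()()(()())': depth seq [1 0 1 2 1 2 1 0 1 2 1 0 1 0 1 0 1 2 1 2 1 0]
  -> pairs=11 depth=2 groups=6 -> no
String 4 '(())()((()))()()()()': depth seq [1 2 1 0 1 0 1 2 3 2 1 0 1 0 1 0 1 0 1 0]
  -> pairs=10 depth=3 groups=7 -> no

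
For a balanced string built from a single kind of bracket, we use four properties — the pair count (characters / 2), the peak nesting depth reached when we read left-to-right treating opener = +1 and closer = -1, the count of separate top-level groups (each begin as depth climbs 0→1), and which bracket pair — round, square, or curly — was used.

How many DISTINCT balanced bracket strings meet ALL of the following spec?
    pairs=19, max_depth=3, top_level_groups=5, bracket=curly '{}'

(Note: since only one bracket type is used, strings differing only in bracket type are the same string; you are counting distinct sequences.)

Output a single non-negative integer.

Answer: 3998220

Derivation:
Spec: pairs=19 depth=3 groups=5
Count(depth <= 3) = 4001280
Count(depth <= 2) = 3060
Count(depth == 3) = 4001280 - 3060 = 3998220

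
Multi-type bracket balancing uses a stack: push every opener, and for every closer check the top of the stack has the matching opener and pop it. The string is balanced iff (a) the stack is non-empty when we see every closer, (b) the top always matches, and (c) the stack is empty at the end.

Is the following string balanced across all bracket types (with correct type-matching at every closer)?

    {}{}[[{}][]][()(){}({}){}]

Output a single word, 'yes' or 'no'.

pos 0: push '{'; stack = {
pos 1: '}' matches '{'; pop; stack = (empty)
pos 2: push '{'; stack = {
pos 3: '}' matches '{'; pop; stack = (empty)
pos 4: push '['; stack = [
pos 5: push '['; stack = [[
pos 6: push '{'; stack = [[{
pos 7: '}' matches '{'; pop; stack = [[
pos 8: ']' matches '['; pop; stack = [
pos 9: push '['; stack = [[
pos 10: ']' matches '['; pop; stack = [
pos 11: ']' matches '['; pop; stack = (empty)
pos 12: push '['; stack = [
pos 13: push '('; stack = [(
pos 14: ')' matches '('; pop; stack = [
pos 15: push '('; stack = [(
pos 16: ')' matches '('; pop; stack = [
pos 17: push '{'; stack = [{
pos 18: '}' matches '{'; pop; stack = [
pos 19: push '('; stack = [(
pos 20: push '{'; stack = [({
pos 21: '}' matches '{'; pop; stack = [(
pos 22: ')' matches '('; pop; stack = [
pos 23: push '{'; stack = [{
pos 24: '}' matches '{'; pop; stack = [
pos 25: ']' matches '['; pop; stack = (empty)
end: stack empty → VALID
Verdict: properly nested → yes

Answer: yes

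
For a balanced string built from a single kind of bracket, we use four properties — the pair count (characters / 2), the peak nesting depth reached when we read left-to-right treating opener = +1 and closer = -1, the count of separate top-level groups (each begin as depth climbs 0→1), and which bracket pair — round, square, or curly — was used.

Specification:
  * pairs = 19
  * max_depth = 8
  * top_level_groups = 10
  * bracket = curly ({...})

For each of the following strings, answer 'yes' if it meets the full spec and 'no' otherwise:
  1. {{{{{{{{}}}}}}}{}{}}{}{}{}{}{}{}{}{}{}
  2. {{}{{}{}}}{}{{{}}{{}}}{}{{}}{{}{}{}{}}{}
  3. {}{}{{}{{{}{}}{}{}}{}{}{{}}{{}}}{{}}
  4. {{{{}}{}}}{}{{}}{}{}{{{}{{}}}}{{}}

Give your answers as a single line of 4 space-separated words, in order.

String 1 '{{{{{{{{}}}}}}}{}{}}{}{}{}{}{}{}{}{}{}': depth seq [1 2 3 4 5 6 7 8 7 6 5 4 3 2 1 2 1 2 1 0 1 0 1 0 1 0 1 0 1 0 1 0 1 0 1 0 1 0]
  -> pairs=19 depth=8 groups=10 -> yes
String 2 '{{}{{}{}}}{}{{{}}{{}}}{}{{}}{{}{}{}{}}{}': depth seq [1 2 1 2 3 2 3 2 1 0 1 0 1 2 3 2 1 2 3 2 1 0 1 0 1 2 1 0 1 2 1 2 1 2 1 2 1 0 1 0]
  -> pairs=20 depth=3 groups=7 -> no
String 3 '{}{}{{}{{{}{}}{}{}}{}{}{{}}{{}}}{{}}': depth seq [1 0 1 0 1 2 1 2 3 4 3 4 3 2 3 2 3 2 1 2 1 2 1 2 3 2 1 2 3 2 1 0 1 2 1 0]
  -> pairs=18 depth=4 groups=4 -> no
String 4 '{{{{}}{}}}{}{{}}{}{}{{{}{{}}}}{{}}': depth seq [1 2 3 4 3 2 3 2 1 0 1 0 1 2 1 0 1 0 1 0 1 2 3 2 3 4 3 2 1 0 1 2 1 0]
  -> pairs=17 depth=4 groups=7 -> no

Answer: yes no no no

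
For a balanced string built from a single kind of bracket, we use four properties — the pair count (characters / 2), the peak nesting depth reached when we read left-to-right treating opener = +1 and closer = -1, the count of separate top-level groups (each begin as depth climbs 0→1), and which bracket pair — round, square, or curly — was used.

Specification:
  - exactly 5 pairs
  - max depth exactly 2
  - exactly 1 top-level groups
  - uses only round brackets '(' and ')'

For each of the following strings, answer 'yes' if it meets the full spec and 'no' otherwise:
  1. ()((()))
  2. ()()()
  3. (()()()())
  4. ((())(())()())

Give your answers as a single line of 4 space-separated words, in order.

Answer: no no yes no

Derivation:
String 1 '()((()))': depth seq [1 0 1 2 3 2 1 0]
  -> pairs=4 depth=3 groups=2 -> no
String 2 '()()()': depth seq [1 0 1 0 1 0]
  -> pairs=3 depth=1 groups=3 -> no
String 3 '(()()()())': depth seq [1 2 1 2 1 2 1 2 1 0]
  -> pairs=5 depth=2 groups=1 -> yes
String 4 '((())(())()())': depth seq [1 2 3 2 1 2 3 2 1 2 1 2 1 0]
  -> pairs=7 depth=3 groups=1 -> no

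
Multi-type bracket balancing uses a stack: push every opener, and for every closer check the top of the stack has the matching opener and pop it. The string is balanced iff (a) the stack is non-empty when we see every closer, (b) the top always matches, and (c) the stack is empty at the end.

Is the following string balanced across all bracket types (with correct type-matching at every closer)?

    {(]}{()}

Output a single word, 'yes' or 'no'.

Answer: no

Derivation:
pos 0: push '{'; stack = {
pos 1: push '('; stack = {(
pos 2: saw closer ']' but top of stack is '(' (expected ')') → INVALID
Verdict: type mismatch at position 2: ']' closes '(' → no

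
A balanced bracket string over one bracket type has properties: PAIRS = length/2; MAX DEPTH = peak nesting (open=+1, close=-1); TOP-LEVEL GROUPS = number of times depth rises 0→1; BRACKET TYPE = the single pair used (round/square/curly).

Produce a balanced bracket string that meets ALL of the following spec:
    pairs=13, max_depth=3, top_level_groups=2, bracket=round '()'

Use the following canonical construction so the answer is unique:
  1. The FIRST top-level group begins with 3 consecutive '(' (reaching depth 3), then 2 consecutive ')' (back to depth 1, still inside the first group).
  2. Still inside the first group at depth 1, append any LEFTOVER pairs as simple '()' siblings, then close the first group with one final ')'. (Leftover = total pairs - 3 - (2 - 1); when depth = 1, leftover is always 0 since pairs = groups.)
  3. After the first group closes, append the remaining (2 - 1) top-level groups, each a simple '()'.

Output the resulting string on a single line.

Spec: pairs=13 depth=3 groups=2
Leftover pairs = 13 - 3 - (2-1) = 9
First group: deep chain of depth 3 + 9 sibling pairs
Remaining 1 groups: simple '()' each

Answer: ((())()()()()()()()()())()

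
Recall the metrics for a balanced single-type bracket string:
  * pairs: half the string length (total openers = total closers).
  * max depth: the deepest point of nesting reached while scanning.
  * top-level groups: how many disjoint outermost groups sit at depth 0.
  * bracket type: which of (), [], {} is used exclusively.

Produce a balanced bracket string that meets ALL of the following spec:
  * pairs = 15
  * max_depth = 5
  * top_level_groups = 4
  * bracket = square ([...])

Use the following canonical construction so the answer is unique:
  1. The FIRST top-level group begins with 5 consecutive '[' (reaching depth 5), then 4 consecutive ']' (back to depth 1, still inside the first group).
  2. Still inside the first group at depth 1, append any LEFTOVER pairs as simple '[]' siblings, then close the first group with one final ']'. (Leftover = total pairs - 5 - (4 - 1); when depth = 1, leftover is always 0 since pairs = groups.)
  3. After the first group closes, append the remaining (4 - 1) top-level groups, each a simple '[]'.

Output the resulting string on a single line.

Spec: pairs=15 depth=5 groups=4
Leftover pairs = 15 - 5 - (4-1) = 7
First group: deep chain of depth 5 + 7 sibling pairs
Remaining 3 groups: simple '[]' each

Answer: [[[[[]]]][][][][][][][]][][][]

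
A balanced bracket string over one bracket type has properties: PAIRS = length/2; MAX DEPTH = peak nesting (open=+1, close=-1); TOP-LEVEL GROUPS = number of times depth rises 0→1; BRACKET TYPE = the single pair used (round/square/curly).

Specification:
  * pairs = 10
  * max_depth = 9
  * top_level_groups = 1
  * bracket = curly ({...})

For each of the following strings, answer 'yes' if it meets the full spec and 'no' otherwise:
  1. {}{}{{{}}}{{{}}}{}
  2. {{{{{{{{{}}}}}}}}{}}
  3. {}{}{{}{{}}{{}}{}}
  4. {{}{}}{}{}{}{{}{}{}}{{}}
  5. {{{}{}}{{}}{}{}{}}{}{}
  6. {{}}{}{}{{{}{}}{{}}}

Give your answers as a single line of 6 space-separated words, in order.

Answer: no yes no no no no

Derivation:
String 1 '{}{}{{{}}}{{{}}}{}': depth seq [1 0 1 0 1 2 3 2 1 0 1 2 3 2 1 0 1 0]
  -> pairs=9 depth=3 groups=5 -> no
String 2 '{{{{{{{{{}}}}}}}}{}}': depth seq [1 2 3 4 5 6 7 8 9 8 7 6 5 4 3 2 1 2 1 0]
  -> pairs=10 depth=9 groups=1 -> yes
String 3 '{}{}{{}{{}}{{}}{}}': depth seq [1 0 1 0 1 2 1 2 3 2 1 2 3 2 1 2 1 0]
  -> pairs=9 depth=3 groups=3 -> no
String 4 '{{}{}}{}{}{}{{}{}{}}{{}}': depth seq [1 2 1 2 1 0 1 0 1 0 1 0 1 2 1 2 1 2 1 0 1 2 1 0]
  -> pairs=12 depth=2 groups=6 -> no
String 5 '{{{}{}}{{}}{}{}{}}{}{}': depth seq [1 2 3 2 3 2 1 2 3 2 1 2 1 2 1 2 1 0 1 0 1 0]
  -> pairs=11 depth=3 groups=3 -> no
String 6 '{{}}{}{}{{{}{}}{{}}}': depth seq [1 2 1 0 1 0 1 0 1 2 3 2 3 2 1 2 3 2 1 0]
  -> pairs=10 depth=3 groups=4 -> no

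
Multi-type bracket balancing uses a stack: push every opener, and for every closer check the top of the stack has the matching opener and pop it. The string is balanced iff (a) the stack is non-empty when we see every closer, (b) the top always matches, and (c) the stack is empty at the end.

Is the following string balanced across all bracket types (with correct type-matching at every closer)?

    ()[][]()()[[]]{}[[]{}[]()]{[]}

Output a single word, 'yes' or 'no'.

pos 0: push '('; stack = (
pos 1: ')' matches '('; pop; stack = (empty)
pos 2: push '['; stack = [
pos 3: ']' matches '['; pop; stack = (empty)
pos 4: push '['; stack = [
pos 5: ']' matches '['; pop; stack = (empty)
pos 6: push '('; stack = (
pos 7: ')' matches '('; pop; stack = (empty)
pos 8: push '('; stack = (
pos 9: ')' matches '('; pop; stack = (empty)
pos 10: push '['; stack = [
pos 11: push '['; stack = [[
pos 12: ']' matches '['; pop; stack = [
pos 13: ']' matches '['; pop; stack = (empty)
pos 14: push '{'; stack = {
pos 15: '}' matches '{'; pop; stack = (empty)
pos 16: push '['; stack = [
pos 17: push '['; stack = [[
pos 18: ']' matches '['; pop; stack = [
pos 19: push '{'; stack = [{
pos 20: '}' matches '{'; pop; stack = [
pos 21: push '['; stack = [[
pos 22: ']' matches '['; pop; stack = [
pos 23: push '('; stack = [(
pos 24: ')' matches '('; pop; stack = [
pos 25: ']' matches '['; pop; stack = (empty)
pos 26: push '{'; stack = {
pos 27: push '['; stack = {[
pos 28: ']' matches '['; pop; stack = {
pos 29: '}' matches '{'; pop; stack = (empty)
end: stack empty → VALID
Verdict: properly nested → yes

Answer: yes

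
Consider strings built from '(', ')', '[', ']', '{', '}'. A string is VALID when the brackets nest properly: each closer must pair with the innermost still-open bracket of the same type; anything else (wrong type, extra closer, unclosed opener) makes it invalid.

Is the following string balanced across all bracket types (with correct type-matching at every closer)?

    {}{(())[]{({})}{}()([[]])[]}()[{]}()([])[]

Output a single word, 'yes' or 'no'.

Answer: no

Derivation:
pos 0: push '{'; stack = {
pos 1: '}' matches '{'; pop; stack = (empty)
pos 2: push '{'; stack = {
pos 3: push '('; stack = {(
pos 4: push '('; stack = {((
pos 5: ')' matches '('; pop; stack = {(
pos 6: ')' matches '('; pop; stack = {
pos 7: push '['; stack = {[
pos 8: ']' matches '['; pop; stack = {
pos 9: push '{'; stack = {{
pos 10: push '('; stack = {{(
pos 11: push '{'; stack = {{({
pos 12: '}' matches '{'; pop; stack = {{(
pos 13: ')' matches '('; pop; stack = {{
pos 14: '}' matches '{'; pop; stack = {
pos 15: push '{'; stack = {{
pos 16: '}' matches '{'; pop; stack = {
pos 17: push '('; stack = {(
pos 18: ')' matches '('; pop; stack = {
pos 19: push '('; stack = {(
pos 20: push '['; stack = {([
pos 21: push '['; stack = {([[
pos 22: ']' matches '['; pop; stack = {([
pos 23: ']' matches '['; pop; stack = {(
pos 24: ')' matches '('; pop; stack = {
pos 25: push '['; stack = {[
pos 26: ']' matches '['; pop; stack = {
pos 27: '}' matches '{'; pop; stack = (empty)
pos 28: push '('; stack = (
pos 29: ')' matches '('; pop; stack = (empty)
pos 30: push '['; stack = [
pos 31: push '{'; stack = [{
pos 32: saw closer ']' but top of stack is '{' (expected '}') → INVALID
Verdict: type mismatch at position 32: ']' closes '{' → no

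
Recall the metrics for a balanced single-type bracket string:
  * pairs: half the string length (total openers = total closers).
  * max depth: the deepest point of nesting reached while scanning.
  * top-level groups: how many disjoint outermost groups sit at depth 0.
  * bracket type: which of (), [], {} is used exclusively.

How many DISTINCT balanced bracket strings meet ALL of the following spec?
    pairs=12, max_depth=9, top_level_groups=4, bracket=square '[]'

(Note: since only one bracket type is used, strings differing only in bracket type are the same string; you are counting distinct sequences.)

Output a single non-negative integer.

Answer: 4

Derivation:
Spec: pairs=12 depth=9 groups=4
Count(depth <= 9) = 25194
Count(depth <= 8) = 25190
Count(depth == 9) = 25194 - 25190 = 4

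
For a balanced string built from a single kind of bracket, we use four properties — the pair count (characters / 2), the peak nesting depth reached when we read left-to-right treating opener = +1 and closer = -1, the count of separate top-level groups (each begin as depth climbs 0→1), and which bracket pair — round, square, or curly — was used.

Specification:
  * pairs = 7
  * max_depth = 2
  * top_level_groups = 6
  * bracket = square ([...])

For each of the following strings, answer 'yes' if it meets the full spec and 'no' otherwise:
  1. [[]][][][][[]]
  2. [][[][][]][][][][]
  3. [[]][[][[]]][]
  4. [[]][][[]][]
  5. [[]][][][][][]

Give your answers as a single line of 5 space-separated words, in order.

String 1 '[[]][][][][[]]': depth seq [1 2 1 0 1 0 1 0 1 0 1 2 1 0]
  -> pairs=7 depth=2 groups=5 -> no
String 2 '[][[][][]][][][][]': depth seq [1 0 1 2 1 2 1 2 1 0 1 0 1 0 1 0 1 0]
  -> pairs=9 depth=2 groups=6 -> no
String 3 '[[]][[][[]]][]': depth seq [1 2 1 0 1 2 1 2 3 2 1 0 1 0]
  -> pairs=7 depth=3 groups=3 -> no
String 4 '[[]][][[]][]': depth seq [1 2 1 0 1 0 1 2 1 0 1 0]
  -> pairs=6 depth=2 groups=4 -> no
String 5 '[[]][][][][][]': depth seq [1 2 1 0 1 0 1 0 1 0 1 0 1 0]
  -> pairs=7 depth=2 groups=6 -> yes

Answer: no no no no yes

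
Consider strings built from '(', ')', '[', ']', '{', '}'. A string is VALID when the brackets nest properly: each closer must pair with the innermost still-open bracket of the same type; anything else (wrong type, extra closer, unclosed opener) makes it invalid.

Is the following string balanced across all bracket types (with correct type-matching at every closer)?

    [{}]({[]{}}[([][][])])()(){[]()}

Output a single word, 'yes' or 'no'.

pos 0: push '['; stack = [
pos 1: push '{'; stack = [{
pos 2: '}' matches '{'; pop; stack = [
pos 3: ']' matches '['; pop; stack = (empty)
pos 4: push '('; stack = (
pos 5: push '{'; stack = ({
pos 6: push '['; stack = ({[
pos 7: ']' matches '['; pop; stack = ({
pos 8: push '{'; stack = ({{
pos 9: '}' matches '{'; pop; stack = ({
pos 10: '}' matches '{'; pop; stack = (
pos 11: push '['; stack = ([
pos 12: push '('; stack = ([(
pos 13: push '['; stack = ([([
pos 14: ']' matches '['; pop; stack = ([(
pos 15: push '['; stack = ([([
pos 16: ']' matches '['; pop; stack = ([(
pos 17: push '['; stack = ([([
pos 18: ']' matches '['; pop; stack = ([(
pos 19: ')' matches '('; pop; stack = ([
pos 20: ']' matches '['; pop; stack = (
pos 21: ')' matches '('; pop; stack = (empty)
pos 22: push '('; stack = (
pos 23: ')' matches '('; pop; stack = (empty)
pos 24: push '('; stack = (
pos 25: ')' matches '('; pop; stack = (empty)
pos 26: push '{'; stack = {
pos 27: push '['; stack = {[
pos 28: ']' matches '['; pop; stack = {
pos 29: push '('; stack = {(
pos 30: ')' matches '('; pop; stack = {
pos 31: '}' matches '{'; pop; stack = (empty)
end: stack empty → VALID
Verdict: properly nested → yes

Answer: yes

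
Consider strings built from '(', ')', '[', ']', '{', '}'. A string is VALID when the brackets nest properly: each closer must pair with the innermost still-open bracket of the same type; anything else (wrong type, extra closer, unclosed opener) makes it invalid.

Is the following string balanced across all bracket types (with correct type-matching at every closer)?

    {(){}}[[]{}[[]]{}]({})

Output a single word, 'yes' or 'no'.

pos 0: push '{'; stack = {
pos 1: push '('; stack = {(
pos 2: ')' matches '('; pop; stack = {
pos 3: push '{'; stack = {{
pos 4: '}' matches '{'; pop; stack = {
pos 5: '}' matches '{'; pop; stack = (empty)
pos 6: push '['; stack = [
pos 7: push '['; stack = [[
pos 8: ']' matches '['; pop; stack = [
pos 9: push '{'; stack = [{
pos 10: '}' matches '{'; pop; stack = [
pos 11: push '['; stack = [[
pos 12: push '['; stack = [[[
pos 13: ']' matches '['; pop; stack = [[
pos 14: ']' matches '['; pop; stack = [
pos 15: push '{'; stack = [{
pos 16: '}' matches '{'; pop; stack = [
pos 17: ']' matches '['; pop; stack = (empty)
pos 18: push '('; stack = (
pos 19: push '{'; stack = ({
pos 20: '}' matches '{'; pop; stack = (
pos 21: ')' matches '('; pop; stack = (empty)
end: stack empty → VALID
Verdict: properly nested → yes

Answer: yes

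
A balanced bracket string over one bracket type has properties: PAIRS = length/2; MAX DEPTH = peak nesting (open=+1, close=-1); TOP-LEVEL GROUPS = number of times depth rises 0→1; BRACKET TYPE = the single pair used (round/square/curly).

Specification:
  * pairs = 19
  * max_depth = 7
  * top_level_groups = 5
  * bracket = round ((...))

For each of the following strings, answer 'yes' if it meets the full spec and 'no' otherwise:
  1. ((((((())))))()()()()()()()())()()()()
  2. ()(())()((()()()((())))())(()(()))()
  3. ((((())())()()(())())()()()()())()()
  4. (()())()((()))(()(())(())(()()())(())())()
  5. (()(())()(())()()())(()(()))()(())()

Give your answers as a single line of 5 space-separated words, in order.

Answer: yes no no no no

Derivation:
String 1 '((((((())))))()()()()()()()())()()()()': depth seq [1 2 3 4 5 6 7 6 5 4 3 2 1 2 1 2 1 2 1 2 1 2 1 2 1 2 1 2 1 0 1 0 1 0 1 0 1 0]
  -> pairs=19 depth=7 groups=5 -> yes
String 2 '()(())()((()()()((())))())(()(()))()': depth seq [1 0 1 2 1 0 1 0 1 2 3 2 3 2 3 2 3 4 5 4 3 2 1 2 1 0 1 2 1 2 3 2 1 0 1 0]
  -> pairs=18 depth=5 groups=6 -> no
String 3 '((((())())()()(())())()()()()())()()': depth seq [1 2 3 4 5 4 3 4 3 2 3 2 3 2 3 4 3 2 3 2 1 2 1 2 1 2 1 2 1 2 1 0 1 0 1 0]
  -> pairs=18 depth=5 groups=3 -> no
String 4 '(()())()((()))(()(())(())(()()())(())())()': depth seq [1 2 1 2 1 0 1 0 1 2 3 2 1 0 1 2 1 2 3 2 1 2 3 2 1 2 3 2 3 2 3 2 1 2 3 2 1 2 1 0 1 0]
  -> pairs=21 depth=3 groups=5 -> no
String 5 '(()(())()(())()()())(()(()))()(())()': depth seq [1 2 1 2 3 2 1 2 1 2 3 2 1 2 1 2 1 2 1 0 1 2 1 2 3 2 1 0 1 0 1 2 1 0 1 0]
  -> pairs=18 depth=3 groups=5 -> no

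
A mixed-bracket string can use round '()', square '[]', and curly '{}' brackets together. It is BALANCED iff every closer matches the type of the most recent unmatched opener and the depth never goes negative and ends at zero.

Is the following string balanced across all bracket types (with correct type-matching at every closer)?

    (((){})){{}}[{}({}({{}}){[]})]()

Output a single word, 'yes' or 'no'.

Answer: yes

Derivation:
pos 0: push '('; stack = (
pos 1: push '('; stack = ((
pos 2: push '('; stack = (((
pos 3: ')' matches '('; pop; stack = ((
pos 4: push '{'; stack = (({
pos 5: '}' matches '{'; pop; stack = ((
pos 6: ')' matches '('; pop; stack = (
pos 7: ')' matches '('; pop; stack = (empty)
pos 8: push '{'; stack = {
pos 9: push '{'; stack = {{
pos 10: '}' matches '{'; pop; stack = {
pos 11: '}' matches '{'; pop; stack = (empty)
pos 12: push '['; stack = [
pos 13: push '{'; stack = [{
pos 14: '}' matches '{'; pop; stack = [
pos 15: push '('; stack = [(
pos 16: push '{'; stack = [({
pos 17: '}' matches '{'; pop; stack = [(
pos 18: push '('; stack = [((
pos 19: push '{'; stack = [(({
pos 20: push '{'; stack = [(({{
pos 21: '}' matches '{'; pop; stack = [(({
pos 22: '}' matches '{'; pop; stack = [((
pos 23: ')' matches '('; pop; stack = [(
pos 24: push '{'; stack = [({
pos 25: push '['; stack = [({[
pos 26: ']' matches '['; pop; stack = [({
pos 27: '}' matches '{'; pop; stack = [(
pos 28: ')' matches '('; pop; stack = [
pos 29: ']' matches '['; pop; stack = (empty)
pos 30: push '('; stack = (
pos 31: ')' matches '('; pop; stack = (empty)
end: stack empty → VALID
Verdict: properly nested → yes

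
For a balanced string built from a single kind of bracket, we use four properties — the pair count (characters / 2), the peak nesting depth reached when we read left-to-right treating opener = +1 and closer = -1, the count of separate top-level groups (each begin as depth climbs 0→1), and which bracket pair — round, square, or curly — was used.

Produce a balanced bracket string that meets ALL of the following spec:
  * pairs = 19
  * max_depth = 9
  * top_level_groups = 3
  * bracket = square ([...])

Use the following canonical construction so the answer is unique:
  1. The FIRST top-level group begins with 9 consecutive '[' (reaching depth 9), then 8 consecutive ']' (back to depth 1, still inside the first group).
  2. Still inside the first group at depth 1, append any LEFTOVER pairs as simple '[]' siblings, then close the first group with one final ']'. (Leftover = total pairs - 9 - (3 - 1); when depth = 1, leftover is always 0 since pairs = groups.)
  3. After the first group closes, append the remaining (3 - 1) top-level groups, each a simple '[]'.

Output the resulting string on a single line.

Answer: [[[[[[[[[]]]]]]]][][][][][][][][]][][]

Derivation:
Spec: pairs=19 depth=9 groups=3
Leftover pairs = 19 - 9 - (3-1) = 8
First group: deep chain of depth 9 + 8 sibling pairs
Remaining 2 groups: simple '[]' each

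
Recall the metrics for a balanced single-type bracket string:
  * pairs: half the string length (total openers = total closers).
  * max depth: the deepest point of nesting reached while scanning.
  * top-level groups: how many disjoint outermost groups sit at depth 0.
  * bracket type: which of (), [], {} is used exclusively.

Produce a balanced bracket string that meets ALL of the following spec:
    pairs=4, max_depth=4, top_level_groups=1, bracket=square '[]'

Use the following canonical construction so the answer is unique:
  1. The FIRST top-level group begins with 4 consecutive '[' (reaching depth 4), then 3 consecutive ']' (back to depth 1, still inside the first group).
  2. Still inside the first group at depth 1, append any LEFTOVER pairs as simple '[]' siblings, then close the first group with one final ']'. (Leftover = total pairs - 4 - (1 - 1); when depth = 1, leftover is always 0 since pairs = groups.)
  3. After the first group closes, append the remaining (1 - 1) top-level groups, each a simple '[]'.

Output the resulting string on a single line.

Spec: pairs=4 depth=4 groups=1
Leftover pairs = 4 - 4 - (1-1) = 0
First group: deep chain of depth 4 + 0 sibling pairs
Remaining 0 groups: simple '[]' each

Answer: [[[[]]]]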